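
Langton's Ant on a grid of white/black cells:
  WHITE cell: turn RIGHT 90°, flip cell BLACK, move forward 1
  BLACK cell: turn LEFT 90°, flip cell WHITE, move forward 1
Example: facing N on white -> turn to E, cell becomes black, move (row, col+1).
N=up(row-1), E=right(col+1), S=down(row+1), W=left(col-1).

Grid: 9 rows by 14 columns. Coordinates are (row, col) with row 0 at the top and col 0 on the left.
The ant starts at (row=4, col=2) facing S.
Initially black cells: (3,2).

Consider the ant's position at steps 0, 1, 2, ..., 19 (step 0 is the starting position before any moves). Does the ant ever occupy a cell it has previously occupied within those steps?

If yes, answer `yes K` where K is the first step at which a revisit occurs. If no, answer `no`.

Step 1: on WHITE (4,2): turn R to W, flip to black, move to (4,1). |black|=2 — new cell
Step 2: on WHITE (4,1): turn R to N, flip to black, move to (3,1). |black|=3 — new cell
Step 3: on WHITE (3,1): turn R to E, flip to black, move to (3,2). |black|=4 — new cell
Step 4: on BLACK (3,2): turn L to N, flip to white, move to (2,2). |black|=3 — new cell
Step 5: on WHITE (2,2): turn R to E, flip to black, move to (2,3). |black|=4 — new cell
Step 6: on WHITE (2,3): turn R to S, flip to black, move to (3,3). |black|=5 — new cell
Step 7: on WHITE (3,3): turn R to W, flip to black, move to (3,2). |black|=6 — REVISIT

Answer: yes 7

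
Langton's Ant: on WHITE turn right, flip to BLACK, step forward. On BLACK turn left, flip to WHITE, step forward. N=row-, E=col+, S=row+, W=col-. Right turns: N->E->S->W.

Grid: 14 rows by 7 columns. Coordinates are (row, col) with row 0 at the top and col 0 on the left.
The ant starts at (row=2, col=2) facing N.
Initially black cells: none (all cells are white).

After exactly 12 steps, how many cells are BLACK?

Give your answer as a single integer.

Answer: 8

Derivation:
Step 1: on WHITE (2,2): turn R to E, flip to black, move to (2,3). |black|=1
Step 2: on WHITE (2,3): turn R to S, flip to black, move to (3,3). |black|=2
Step 3: on WHITE (3,3): turn R to W, flip to black, move to (3,2). |black|=3
Step 4: on WHITE (3,2): turn R to N, flip to black, move to (2,2). |black|=4
Step 5: on BLACK (2,2): turn L to W, flip to white, move to (2,1). |black|=3
Step 6: on WHITE (2,1): turn R to N, flip to black, move to (1,1). |black|=4
Step 7: on WHITE (1,1): turn R to E, flip to black, move to (1,2). |black|=5
Step 8: on WHITE (1,2): turn R to S, flip to black, move to (2,2). |black|=6
Step 9: on WHITE (2,2): turn R to W, flip to black, move to (2,1). |black|=7
Step 10: on BLACK (2,1): turn L to S, flip to white, move to (3,1). |black|=6
Step 11: on WHITE (3,1): turn R to W, flip to black, move to (3,0). |black|=7
Step 12: on WHITE (3,0): turn R to N, flip to black, move to (2,0). |black|=8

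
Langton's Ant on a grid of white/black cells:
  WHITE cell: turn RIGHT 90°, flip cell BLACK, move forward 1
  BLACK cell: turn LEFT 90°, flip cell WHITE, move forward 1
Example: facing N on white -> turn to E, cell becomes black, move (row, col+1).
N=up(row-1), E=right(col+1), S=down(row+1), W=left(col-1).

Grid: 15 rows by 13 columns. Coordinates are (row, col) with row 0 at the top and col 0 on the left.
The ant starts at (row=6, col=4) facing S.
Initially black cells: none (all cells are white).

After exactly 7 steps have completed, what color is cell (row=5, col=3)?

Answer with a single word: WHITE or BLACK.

Answer: BLACK

Derivation:
Step 1: on WHITE (6,4): turn R to W, flip to black, move to (6,3). |black|=1
Step 2: on WHITE (6,3): turn R to N, flip to black, move to (5,3). |black|=2
Step 3: on WHITE (5,3): turn R to E, flip to black, move to (5,4). |black|=3
Step 4: on WHITE (5,4): turn R to S, flip to black, move to (6,4). |black|=4
Step 5: on BLACK (6,4): turn L to E, flip to white, move to (6,5). |black|=3
Step 6: on WHITE (6,5): turn R to S, flip to black, move to (7,5). |black|=4
Step 7: on WHITE (7,5): turn R to W, flip to black, move to (7,4). |black|=5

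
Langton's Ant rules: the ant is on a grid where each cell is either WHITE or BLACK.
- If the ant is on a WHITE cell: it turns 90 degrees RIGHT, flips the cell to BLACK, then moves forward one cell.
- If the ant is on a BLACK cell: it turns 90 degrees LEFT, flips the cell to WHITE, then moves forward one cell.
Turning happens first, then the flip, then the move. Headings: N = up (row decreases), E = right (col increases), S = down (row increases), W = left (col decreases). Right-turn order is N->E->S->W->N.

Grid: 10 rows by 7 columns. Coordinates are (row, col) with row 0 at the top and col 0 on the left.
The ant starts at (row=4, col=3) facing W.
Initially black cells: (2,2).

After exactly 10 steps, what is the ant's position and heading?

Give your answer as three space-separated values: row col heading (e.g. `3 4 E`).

Answer: 5 4 E

Derivation:
Step 1: on WHITE (4,3): turn R to N, flip to black, move to (3,3). |black|=2
Step 2: on WHITE (3,3): turn R to E, flip to black, move to (3,4). |black|=3
Step 3: on WHITE (3,4): turn R to S, flip to black, move to (4,4). |black|=4
Step 4: on WHITE (4,4): turn R to W, flip to black, move to (4,3). |black|=5
Step 5: on BLACK (4,3): turn L to S, flip to white, move to (5,3). |black|=4
Step 6: on WHITE (5,3): turn R to W, flip to black, move to (5,2). |black|=5
Step 7: on WHITE (5,2): turn R to N, flip to black, move to (4,2). |black|=6
Step 8: on WHITE (4,2): turn R to E, flip to black, move to (4,3). |black|=7
Step 9: on WHITE (4,3): turn R to S, flip to black, move to (5,3). |black|=8
Step 10: on BLACK (5,3): turn L to E, flip to white, move to (5,4). |black|=7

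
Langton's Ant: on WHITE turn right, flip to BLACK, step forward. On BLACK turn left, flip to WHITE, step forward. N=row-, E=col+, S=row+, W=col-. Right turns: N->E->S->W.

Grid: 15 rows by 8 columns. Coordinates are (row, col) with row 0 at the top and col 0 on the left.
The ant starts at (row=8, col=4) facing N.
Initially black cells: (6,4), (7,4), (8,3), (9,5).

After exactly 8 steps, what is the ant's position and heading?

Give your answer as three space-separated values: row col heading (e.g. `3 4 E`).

Step 1: on WHITE (8,4): turn R to E, flip to black, move to (8,5). |black|=5
Step 2: on WHITE (8,5): turn R to S, flip to black, move to (9,5). |black|=6
Step 3: on BLACK (9,5): turn L to E, flip to white, move to (9,6). |black|=5
Step 4: on WHITE (9,6): turn R to S, flip to black, move to (10,6). |black|=6
Step 5: on WHITE (10,6): turn R to W, flip to black, move to (10,5). |black|=7
Step 6: on WHITE (10,5): turn R to N, flip to black, move to (9,5). |black|=8
Step 7: on WHITE (9,5): turn R to E, flip to black, move to (9,6). |black|=9
Step 8: on BLACK (9,6): turn L to N, flip to white, move to (8,6). |black|=8

Answer: 8 6 N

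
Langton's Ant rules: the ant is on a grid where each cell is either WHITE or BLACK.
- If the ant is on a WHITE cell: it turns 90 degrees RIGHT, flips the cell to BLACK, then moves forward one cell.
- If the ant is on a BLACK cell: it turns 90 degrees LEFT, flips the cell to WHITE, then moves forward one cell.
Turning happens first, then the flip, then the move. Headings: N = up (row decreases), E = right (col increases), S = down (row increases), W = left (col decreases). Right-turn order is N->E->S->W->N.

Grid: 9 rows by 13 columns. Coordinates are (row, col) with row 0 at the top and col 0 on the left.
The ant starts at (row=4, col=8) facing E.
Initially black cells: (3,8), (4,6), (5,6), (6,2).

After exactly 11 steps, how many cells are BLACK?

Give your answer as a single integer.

Step 1: on WHITE (4,8): turn R to S, flip to black, move to (5,8). |black|=5
Step 2: on WHITE (5,8): turn R to W, flip to black, move to (5,7). |black|=6
Step 3: on WHITE (5,7): turn R to N, flip to black, move to (4,7). |black|=7
Step 4: on WHITE (4,7): turn R to E, flip to black, move to (4,8). |black|=8
Step 5: on BLACK (4,8): turn L to N, flip to white, move to (3,8). |black|=7
Step 6: on BLACK (3,8): turn L to W, flip to white, move to (3,7). |black|=6
Step 7: on WHITE (3,7): turn R to N, flip to black, move to (2,7). |black|=7
Step 8: on WHITE (2,7): turn R to E, flip to black, move to (2,8). |black|=8
Step 9: on WHITE (2,8): turn R to S, flip to black, move to (3,8). |black|=9
Step 10: on WHITE (3,8): turn R to W, flip to black, move to (3,7). |black|=10
Step 11: on BLACK (3,7): turn L to S, flip to white, move to (4,7). |black|=9

Answer: 9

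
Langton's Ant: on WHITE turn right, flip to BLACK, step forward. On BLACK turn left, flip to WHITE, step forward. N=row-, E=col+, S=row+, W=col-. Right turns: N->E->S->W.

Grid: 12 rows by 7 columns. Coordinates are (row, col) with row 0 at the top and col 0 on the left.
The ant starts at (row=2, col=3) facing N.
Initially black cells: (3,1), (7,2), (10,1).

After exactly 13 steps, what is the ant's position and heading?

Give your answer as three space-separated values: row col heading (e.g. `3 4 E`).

Step 1: on WHITE (2,3): turn R to E, flip to black, move to (2,4). |black|=4
Step 2: on WHITE (2,4): turn R to S, flip to black, move to (3,4). |black|=5
Step 3: on WHITE (3,4): turn R to W, flip to black, move to (3,3). |black|=6
Step 4: on WHITE (3,3): turn R to N, flip to black, move to (2,3). |black|=7
Step 5: on BLACK (2,3): turn L to W, flip to white, move to (2,2). |black|=6
Step 6: on WHITE (2,2): turn R to N, flip to black, move to (1,2). |black|=7
Step 7: on WHITE (1,2): turn R to E, flip to black, move to (1,3). |black|=8
Step 8: on WHITE (1,3): turn R to S, flip to black, move to (2,3). |black|=9
Step 9: on WHITE (2,3): turn R to W, flip to black, move to (2,2). |black|=10
Step 10: on BLACK (2,2): turn L to S, flip to white, move to (3,2). |black|=9
Step 11: on WHITE (3,2): turn R to W, flip to black, move to (3,1). |black|=10
Step 12: on BLACK (3,1): turn L to S, flip to white, move to (4,1). |black|=9
Step 13: on WHITE (4,1): turn R to W, flip to black, move to (4,0). |black|=10

Answer: 4 0 W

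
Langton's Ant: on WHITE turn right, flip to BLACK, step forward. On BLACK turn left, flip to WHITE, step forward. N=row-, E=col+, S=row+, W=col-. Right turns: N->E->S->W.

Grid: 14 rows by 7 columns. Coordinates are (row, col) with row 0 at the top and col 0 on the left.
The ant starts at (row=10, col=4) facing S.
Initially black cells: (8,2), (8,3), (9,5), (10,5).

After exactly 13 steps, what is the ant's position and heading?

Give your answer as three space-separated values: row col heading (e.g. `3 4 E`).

Answer: 10 3 E

Derivation:
Step 1: on WHITE (10,4): turn R to W, flip to black, move to (10,3). |black|=5
Step 2: on WHITE (10,3): turn R to N, flip to black, move to (9,3). |black|=6
Step 3: on WHITE (9,3): turn R to E, flip to black, move to (9,4). |black|=7
Step 4: on WHITE (9,4): turn R to S, flip to black, move to (10,4). |black|=8
Step 5: on BLACK (10,4): turn L to E, flip to white, move to (10,5). |black|=7
Step 6: on BLACK (10,5): turn L to N, flip to white, move to (9,5). |black|=6
Step 7: on BLACK (9,5): turn L to W, flip to white, move to (9,4). |black|=5
Step 8: on BLACK (9,4): turn L to S, flip to white, move to (10,4). |black|=4
Step 9: on WHITE (10,4): turn R to W, flip to black, move to (10,3). |black|=5
Step 10: on BLACK (10,3): turn L to S, flip to white, move to (11,3). |black|=4
Step 11: on WHITE (11,3): turn R to W, flip to black, move to (11,2). |black|=5
Step 12: on WHITE (11,2): turn R to N, flip to black, move to (10,2). |black|=6
Step 13: on WHITE (10,2): turn R to E, flip to black, move to (10,3). |black|=7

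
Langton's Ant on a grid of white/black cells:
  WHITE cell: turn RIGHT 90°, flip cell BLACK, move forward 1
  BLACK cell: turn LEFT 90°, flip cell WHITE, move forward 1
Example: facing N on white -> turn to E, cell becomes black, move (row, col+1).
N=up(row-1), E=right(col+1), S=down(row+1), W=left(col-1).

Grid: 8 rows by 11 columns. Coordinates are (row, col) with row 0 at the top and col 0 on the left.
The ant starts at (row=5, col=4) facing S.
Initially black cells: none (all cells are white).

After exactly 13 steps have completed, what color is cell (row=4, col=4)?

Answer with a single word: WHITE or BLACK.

Step 1: on WHITE (5,4): turn R to W, flip to black, move to (5,3). |black|=1
Step 2: on WHITE (5,3): turn R to N, flip to black, move to (4,3). |black|=2
Step 3: on WHITE (4,3): turn R to E, flip to black, move to (4,4). |black|=3
Step 4: on WHITE (4,4): turn R to S, flip to black, move to (5,4). |black|=4
Step 5: on BLACK (5,4): turn L to E, flip to white, move to (5,5). |black|=3
Step 6: on WHITE (5,5): turn R to S, flip to black, move to (6,5). |black|=4
Step 7: on WHITE (6,5): turn R to W, flip to black, move to (6,4). |black|=5
Step 8: on WHITE (6,4): turn R to N, flip to black, move to (5,4). |black|=6
Step 9: on WHITE (5,4): turn R to E, flip to black, move to (5,5). |black|=7
Step 10: on BLACK (5,5): turn L to N, flip to white, move to (4,5). |black|=6
Step 11: on WHITE (4,5): turn R to E, flip to black, move to (4,6). |black|=7
Step 12: on WHITE (4,6): turn R to S, flip to black, move to (5,6). |black|=8
Step 13: on WHITE (5,6): turn R to W, flip to black, move to (5,5). |black|=9

Answer: BLACK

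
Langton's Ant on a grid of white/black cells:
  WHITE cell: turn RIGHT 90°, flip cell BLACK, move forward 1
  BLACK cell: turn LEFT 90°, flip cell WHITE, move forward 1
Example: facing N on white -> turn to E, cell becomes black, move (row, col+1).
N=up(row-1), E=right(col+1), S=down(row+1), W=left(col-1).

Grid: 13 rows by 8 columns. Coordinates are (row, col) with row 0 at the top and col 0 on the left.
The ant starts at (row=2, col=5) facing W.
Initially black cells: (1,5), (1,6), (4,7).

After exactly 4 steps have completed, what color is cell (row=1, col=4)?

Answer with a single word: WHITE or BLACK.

Step 1: on WHITE (2,5): turn R to N, flip to black, move to (1,5). |black|=4
Step 2: on BLACK (1,5): turn L to W, flip to white, move to (1,4). |black|=3
Step 3: on WHITE (1,4): turn R to N, flip to black, move to (0,4). |black|=4
Step 4: on WHITE (0,4): turn R to E, flip to black, move to (0,5). |black|=5

Answer: BLACK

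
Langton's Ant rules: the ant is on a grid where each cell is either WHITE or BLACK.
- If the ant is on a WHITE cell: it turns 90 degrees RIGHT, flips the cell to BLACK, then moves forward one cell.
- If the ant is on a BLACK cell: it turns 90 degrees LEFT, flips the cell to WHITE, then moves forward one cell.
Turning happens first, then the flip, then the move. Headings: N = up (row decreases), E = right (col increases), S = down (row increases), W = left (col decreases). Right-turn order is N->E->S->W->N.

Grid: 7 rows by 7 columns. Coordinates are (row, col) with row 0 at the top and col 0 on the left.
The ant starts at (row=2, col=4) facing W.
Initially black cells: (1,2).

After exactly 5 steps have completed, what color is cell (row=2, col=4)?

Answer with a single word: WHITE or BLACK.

Step 1: on WHITE (2,4): turn R to N, flip to black, move to (1,4). |black|=2
Step 2: on WHITE (1,4): turn R to E, flip to black, move to (1,5). |black|=3
Step 3: on WHITE (1,5): turn R to S, flip to black, move to (2,5). |black|=4
Step 4: on WHITE (2,5): turn R to W, flip to black, move to (2,4). |black|=5
Step 5: on BLACK (2,4): turn L to S, flip to white, move to (3,4). |black|=4

Answer: WHITE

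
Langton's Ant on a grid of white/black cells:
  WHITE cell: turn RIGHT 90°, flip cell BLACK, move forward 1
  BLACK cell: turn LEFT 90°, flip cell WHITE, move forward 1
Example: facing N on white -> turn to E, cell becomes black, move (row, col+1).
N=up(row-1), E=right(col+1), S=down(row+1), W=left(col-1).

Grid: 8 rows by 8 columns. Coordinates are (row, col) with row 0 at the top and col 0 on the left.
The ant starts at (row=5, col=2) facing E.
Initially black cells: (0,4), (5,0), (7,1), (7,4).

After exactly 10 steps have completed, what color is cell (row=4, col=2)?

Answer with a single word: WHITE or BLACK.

Answer: WHITE

Derivation:
Step 1: on WHITE (5,2): turn R to S, flip to black, move to (6,2). |black|=5
Step 2: on WHITE (6,2): turn R to W, flip to black, move to (6,1). |black|=6
Step 3: on WHITE (6,1): turn R to N, flip to black, move to (5,1). |black|=7
Step 4: on WHITE (5,1): turn R to E, flip to black, move to (5,2). |black|=8
Step 5: on BLACK (5,2): turn L to N, flip to white, move to (4,2). |black|=7
Step 6: on WHITE (4,2): turn R to E, flip to black, move to (4,3). |black|=8
Step 7: on WHITE (4,3): turn R to S, flip to black, move to (5,3). |black|=9
Step 8: on WHITE (5,3): turn R to W, flip to black, move to (5,2). |black|=10
Step 9: on WHITE (5,2): turn R to N, flip to black, move to (4,2). |black|=11
Step 10: on BLACK (4,2): turn L to W, flip to white, move to (4,1). |black|=10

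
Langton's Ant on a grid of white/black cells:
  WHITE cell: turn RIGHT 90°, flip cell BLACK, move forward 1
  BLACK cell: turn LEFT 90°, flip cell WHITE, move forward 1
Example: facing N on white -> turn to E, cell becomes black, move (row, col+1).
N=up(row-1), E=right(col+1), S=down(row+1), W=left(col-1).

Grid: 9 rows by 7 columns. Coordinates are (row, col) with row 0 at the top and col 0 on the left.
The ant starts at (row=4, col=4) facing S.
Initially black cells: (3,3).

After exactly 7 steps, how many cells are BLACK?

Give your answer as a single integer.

Step 1: on WHITE (4,4): turn R to W, flip to black, move to (4,3). |black|=2
Step 2: on WHITE (4,3): turn R to N, flip to black, move to (3,3). |black|=3
Step 3: on BLACK (3,3): turn L to W, flip to white, move to (3,2). |black|=2
Step 4: on WHITE (3,2): turn R to N, flip to black, move to (2,2). |black|=3
Step 5: on WHITE (2,2): turn R to E, flip to black, move to (2,3). |black|=4
Step 6: on WHITE (2,3): turn R to S, flip to black, move to (3,3). |black|=5
Step 7: on WHITE (3,3): turn R to W, flip to black, move to (3,2). |black|=6

Answer: 6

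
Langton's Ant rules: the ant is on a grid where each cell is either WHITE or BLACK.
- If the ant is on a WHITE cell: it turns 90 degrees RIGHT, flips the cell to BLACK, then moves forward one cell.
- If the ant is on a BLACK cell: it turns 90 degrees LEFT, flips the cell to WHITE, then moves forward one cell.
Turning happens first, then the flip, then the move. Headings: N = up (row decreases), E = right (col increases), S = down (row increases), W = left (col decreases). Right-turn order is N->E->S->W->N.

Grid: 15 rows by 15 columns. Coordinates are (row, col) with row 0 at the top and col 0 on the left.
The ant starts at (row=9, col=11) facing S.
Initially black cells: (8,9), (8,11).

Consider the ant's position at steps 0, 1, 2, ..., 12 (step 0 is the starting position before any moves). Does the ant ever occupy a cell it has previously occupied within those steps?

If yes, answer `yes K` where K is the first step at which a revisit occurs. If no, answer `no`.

Step 1: on WHITE (9,11): turn R to W, flip to black, move to (9,10). |black|=3 — new cell
Step 2: on WHITE (9,10): turn R to N, flip to black, move to (8,10). |black|=4 — new cell
Step 3: on WHITE (8,10): turn R to E, flip to black, move to (8,11). |black|=5 — new cell
Step 4: on BLACK (8,11): turn L to N, flip to white, move to (7,11). |black|=4 — new cell
Step 5: on WHITE (7,11): turn R to E, flip to black, move to (7,12). |black|=5 — new cell
Step 6: on WHITE (7,12): turn R to S, flip to black, move to (8,12). |black|=6 — new cell
Step 7: on WHITE (8,12): turn R to W, flip to black, move to (8,11). |black|=7 — REVISIT

Answer: yes 7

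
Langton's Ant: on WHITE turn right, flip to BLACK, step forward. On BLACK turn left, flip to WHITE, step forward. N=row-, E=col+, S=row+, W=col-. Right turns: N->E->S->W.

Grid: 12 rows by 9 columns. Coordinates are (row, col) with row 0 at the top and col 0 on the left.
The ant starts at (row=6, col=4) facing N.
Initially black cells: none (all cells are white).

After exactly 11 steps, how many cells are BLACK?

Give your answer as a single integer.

Step 1: on WHITE (6,4): turn R to E, flip to black, move to (6,5). |black|=1
Step 2: on WHITE (6,5): turn R to S, flip to black, move to (7,5). |black|=2
Step 3: on WHITE (7,5): turn R to W, flip to black, move to (7,4). |black|=3
Step 4: on WHITE (7,4): turn R to N, flip to black, move to (6,4). |black|=4
Step 5: on BLACK (6,4): turn L to W, flip to white, move to (6,3). |black|=3
Step 6: on WHITE (6,3): turn R to N, flip to black, move to (5,3). |black|=4
Step 7: on WHITE (5,3): turn R to E, flip to black, move to (5,4). |black|=5
Step 8: on WHITE (5,4): turn R to S, flip to black, move to (6,4). |black|=6
Step 9: on WHITE (6,4): turn R to W, flip to black, move to (6,3). |black|=7
Step 10: on BLACK (6,3): turn L to S, flip to white, move to (7,3). |black|=6
Step 11: on WHITE (7,3): turn R to W, flip to black, move to (7,2). |black|=7

Answer: 7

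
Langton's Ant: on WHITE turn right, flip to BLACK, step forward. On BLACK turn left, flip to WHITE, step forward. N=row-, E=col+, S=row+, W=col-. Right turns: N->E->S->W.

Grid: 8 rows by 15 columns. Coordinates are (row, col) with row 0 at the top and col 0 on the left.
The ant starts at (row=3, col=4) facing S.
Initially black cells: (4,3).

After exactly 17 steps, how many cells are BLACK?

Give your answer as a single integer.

Answer: 8

Derivation:
Step 1: on WHITE (3,4): turn R to W, flip to black, move to (3,3). |black|=2
Step 2: on WHITE (3,3): turn R to N, flip to black, move to (2,3). |black|=3
Step 3: on WHITE (2,3): turn R to E, flip to black, move to (2,4). |black|=4
Step 4: on WHITE (2,4): turn R to S, flip to black, move to (3,4). |black|=5
Step 5: on BLACK (3,4): turn L to E, flip to white, move to (3,5). |black|=4
Step 6: on WHITE (3,5): turn R to S, flip to black, move to (4,5). |black|=5
Step 7: on WHITE (4,5): turn R to W, flip to black, move to (4,4). |black|=6
Step 8: on WHITE (4,4): turn R to N, flip to black, move to (3,4). |black|=7
Step 9: on WHITE (3,4): turn R to E, flip to black, move to (3,5). |black|=8
Step 10: on BLACK (3,5): turn L to N, flip to white, move to (2,5). |black|=7
Step 11: on WHITE (2,5): turn R to E, flip to black, move to (2,6). |black|=8
Step 12: on WHITE (2,6): turn R to S, flip to black, move to (3,6). |black|=9
Step 13: on WHITE (3,6): turn R to W, flip to black, move to (3,5). |black|=10
Step 14: on WHITE (3,5): turn R to N, flip to black, move to (2,5). |black|=11
Step 15: on BLACK (2,5): turn L to W, flip to white, move to (2,4). |black|=10
Step 16: on BLACK (2,4): turn L to S, flip to white, move to (3,4). |black|=9
Step 17: on BLACK (3,4): turn L to E, flip to white, move to (3,5). |black|=8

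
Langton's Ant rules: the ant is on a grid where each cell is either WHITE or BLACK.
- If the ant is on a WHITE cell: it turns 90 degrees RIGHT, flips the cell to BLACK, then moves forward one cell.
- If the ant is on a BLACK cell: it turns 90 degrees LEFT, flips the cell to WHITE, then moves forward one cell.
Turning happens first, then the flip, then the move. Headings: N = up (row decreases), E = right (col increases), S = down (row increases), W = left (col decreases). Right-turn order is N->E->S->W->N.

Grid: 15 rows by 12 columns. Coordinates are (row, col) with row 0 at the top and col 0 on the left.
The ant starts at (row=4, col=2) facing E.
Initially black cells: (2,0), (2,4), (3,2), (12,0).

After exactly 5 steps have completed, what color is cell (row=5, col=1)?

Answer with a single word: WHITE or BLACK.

Answer: BLACK

Derivation:
Step 1: on WHITE (4,2): turn R to S, flip to black, move to (5,2). |black|=5
Step 2: on WHITE (5,2): turn R to W, flip to black, move to (5,1). |black|=6
Step 3: on WHITE (5,1): turn R to N, flip to black, move to (4,1). |black|=7
Step 4: on WHITE (4,1): turn R to E, flip to black, move to (4,2). |black|=8
Step 5: on BLACK (4,2): turn L to N, flip to white, move to (3,2). |black|=7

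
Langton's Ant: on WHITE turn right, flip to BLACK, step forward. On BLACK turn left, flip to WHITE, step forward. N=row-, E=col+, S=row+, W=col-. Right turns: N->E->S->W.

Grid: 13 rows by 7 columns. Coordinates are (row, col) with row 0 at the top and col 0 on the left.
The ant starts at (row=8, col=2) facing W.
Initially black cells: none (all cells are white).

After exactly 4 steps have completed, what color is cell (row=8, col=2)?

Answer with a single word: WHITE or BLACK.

Step 1: on WHITE (8,2): turn R to N, flip to black, move to (7,2). |black|=1
Step 2: on WHITE (7,2): turn R to E, flip to black, move to (7,3). |black|=2
Step 3: on WHITE (7,3): turn R to S, flip to black, move to (8,3). |black|=3
Step 4: on WHITE (8,3): turn R to W, flip to black, move to (8,2). |black|=4

Answer: BLACK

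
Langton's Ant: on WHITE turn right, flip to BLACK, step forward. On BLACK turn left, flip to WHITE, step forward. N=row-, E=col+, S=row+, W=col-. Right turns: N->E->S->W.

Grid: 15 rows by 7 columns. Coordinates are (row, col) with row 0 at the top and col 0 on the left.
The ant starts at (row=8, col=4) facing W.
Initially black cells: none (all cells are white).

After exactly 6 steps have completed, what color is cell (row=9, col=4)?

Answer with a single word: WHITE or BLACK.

Answer: BLACK

Derivation:
Step 1: on WHITE (8,4): turn R to N, flip to black, move to (7,4). |black|=1
Step 2: on WHITE (7,4): turn R to E, flip to black, move to (7,5). |black|=2
Step 3: on WHITE (7,5): turn R to S, flip to black, move to (8,5). |black|=3
Step 4: on WHITE (8,5): turn R to W, flip to black, move to (8,4). |black|=4
Step 5: on BLACK (8,4): turn L to S, flip to white, move to (9,4). |black|=3
Step 6: on WHITE (9,4): turn R to W, flip to black, move to (9,3). |black|=4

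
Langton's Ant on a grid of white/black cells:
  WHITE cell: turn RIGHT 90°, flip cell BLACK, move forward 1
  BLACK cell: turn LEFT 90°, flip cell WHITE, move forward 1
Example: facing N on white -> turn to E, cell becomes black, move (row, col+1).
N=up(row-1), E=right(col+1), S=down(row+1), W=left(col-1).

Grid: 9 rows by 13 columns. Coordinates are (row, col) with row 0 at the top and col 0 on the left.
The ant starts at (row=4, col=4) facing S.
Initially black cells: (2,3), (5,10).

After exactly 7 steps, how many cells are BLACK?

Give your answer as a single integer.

Step 1: on WHITE (4,4): turn R to W, flip to black, move to (4,3). |black|=3
Step 2: on WHITE (4,3): turn R to N, flip to black, move to (3,3). |black|=4
Step 3: on WHITE (3,3): turn R to E, flip to black, move to (3,4). |black|=5
Step 4: on WHITE (3,4): turn R to S, flip to black, move to (4,4). |black|=6
Step 5: on BLACK (4,4): turn L to E, flip to white, move to (4,5). |black|=5
Step 6: on WHITE (4,5): turn R to S, flip to black, move to (5,5). |black|=6
Step 7: on WHITE (5,5): turn R to W, flip to black, move to (5,4). |black|=7

Answer: 7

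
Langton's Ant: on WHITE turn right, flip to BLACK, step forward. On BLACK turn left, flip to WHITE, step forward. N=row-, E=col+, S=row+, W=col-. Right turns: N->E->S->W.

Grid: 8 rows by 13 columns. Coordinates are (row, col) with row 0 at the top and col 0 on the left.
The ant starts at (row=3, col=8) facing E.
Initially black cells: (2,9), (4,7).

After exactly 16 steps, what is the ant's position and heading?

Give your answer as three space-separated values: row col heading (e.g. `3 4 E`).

Answer: 5 8 E

Derivation:
Step 1: on WHITE (3,8): turn R to S, flip to black, move to (4,8). |black|=3
Step 2: on WHITE (4,8): turn R to W, flip to black, move to (4,7). |black|=4
Step 3: on BLACK (4,7): turn L to S, flip to white, move to (5,7). |black|=3
Step 4: on WHITE (5,7): turn R to W, flip to black, move to (5,6). |black|=4
Step 5: on WHITE (5,6): turn R to N, flip to black, move to (4,6). |black|=5
Step 6: on WHITE (4,6): turn R to E, flip to black, move to (4,7). |black|=6
Step 7: on WHITE (4,7): turn R to S, flip to black, move to (5,7). |black|=7
Step 8: on BLACK (5,7): turn L to E, flip to white, move to (5,8). |black|=6
Step 9: on WHITE (5,8): turn R to S, flip to black, move to (6,8). |black|=7
Step 10: on WHITE (6,8): turn R to W, flip to black, move to (6,7). |black|=8
Step 11: on WHITE (6,7): turn R to N, flip to black, move to (5,7). |black|=9
Step 12: on WHITE (5,7): turn R to E, flip to black, move to (5,8). |black|=10
Step 13: on BLACK (5,8): turn L to N, flip to white, move to (4,8). |black|=9
Step 14: on BLACK (4,8): turn L to W, flip to white, move to (4,7). |black|=8
Step 15: on BLACK (4,7): turn L to S, flip to white, move to (5,7). |black|=7
Step 16: on BLACK (5,7): turn L to E, flip to white, move to (5,8). |black|=6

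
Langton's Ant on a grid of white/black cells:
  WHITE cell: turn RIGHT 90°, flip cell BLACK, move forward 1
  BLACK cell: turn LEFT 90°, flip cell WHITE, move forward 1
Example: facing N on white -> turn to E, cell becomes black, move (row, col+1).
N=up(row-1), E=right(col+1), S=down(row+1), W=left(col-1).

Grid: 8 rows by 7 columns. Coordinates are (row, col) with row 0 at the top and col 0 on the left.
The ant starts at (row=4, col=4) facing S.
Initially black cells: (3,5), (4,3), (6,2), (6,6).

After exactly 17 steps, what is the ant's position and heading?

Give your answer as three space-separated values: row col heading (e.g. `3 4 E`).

Step 1: on WHITE (4,4): turn R to W, flip to black, move to (4,3). |black|=5
Step 2: on BLACK (4,3): turn L to S, flip to white, move to (5,3). |black|=4
Step 3: on WHITE (5,3): turn R to W, flip to black, move to (5,2). |black|=5
Step 4: on WHITE (5,2): turn R to N, flip to black, move to (4,2). |black|=6
Step 5: on WHITE (4,2): turn R to E, flip to black, move to (4,3). |black|=7
Step 6: on WHITE (4,3): turn R to S, flip to black, move to (5,3). |black|=8
Step 7: on BLACK (5,3): turn L to E, flip to white, move to (5,4). |black|=7
Step 8: on WHITE (5,4): turn R to S, flip to black, move to (6,4). |black|=8
Step 9: on WHITE (6,4): turn R to W, flip to black, move to (6,3). |black|=9
Step 10: on WHITE (6,3): turn R to N, flip to black, move to (5,3). |black|=10
Step 11: on WHITE (5,3): turn R to E, flip to black, move to (5,4). |black|=11
Step 12: on BLACK (5,4): turn L to N, flip to white, move to (4,4). |black|=10
Step 13: on BLACK (4,4): turn L to W, flip to white, move to (4,3). |black|=9
Step 14: on BLACK (4,3): turn L to S, flip to white, move to (5,3). |black|=8
Step 15: on BLACK (5,3): turn L to E, flip to white, move to (5,4). |black|=7
Step 16: on WHITE (5,4): turn R to S, flip to black, move to (6,4). |black|=8
Step 17: on BLACK (6,4): turn L to E, flip to white, move to (6,5). |black|=7

Answer: 6 5 E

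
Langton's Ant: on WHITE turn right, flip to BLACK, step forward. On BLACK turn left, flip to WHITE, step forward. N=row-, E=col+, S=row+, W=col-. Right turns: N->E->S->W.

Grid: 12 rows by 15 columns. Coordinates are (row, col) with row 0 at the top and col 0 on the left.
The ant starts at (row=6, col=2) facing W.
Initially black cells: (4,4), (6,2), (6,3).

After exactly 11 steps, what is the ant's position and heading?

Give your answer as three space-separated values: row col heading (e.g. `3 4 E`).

Step 1: on BLACK (6,2): turn L to S, flip to white, move to (7,2). |black|=2
Step 2: on WHITE (7,2): turn R to W, flip to black, move to (7,1). |black|=3
Step 3: on WHITE (7,1): turn R to N, flip to black, move to (6,1). |black|=4
Step 4: on WHITE (6,1): turn R to E, flip to black, move to (6,2). |black|=5
Step 5: on WHITE (6,2): turn R to S, flip to black, move to (7,2). |black|=6
Step 6: on BLACK (7,2): turn L to E, flip to white, move to (7,3). |black|=5
Step 7: on WHITE (7,3): turn R to S, flip to black, move to (8,3). |black|=6
Step 8: on WHITE (8,3): turn R to W, flip to black, move to (8,2). |black|=7
Step 9: on WHITE (8,2): turn R to N, flip to black, move to (7,2). |black|=8
Step 10: on WHITE (7,2): turn R to E, flip to black, move to (7,3). |black|=9
Step 11: on BLACK (7,3): turn L to N, flip to white, move to (6,3). |black|=8

Answer: 6 3 N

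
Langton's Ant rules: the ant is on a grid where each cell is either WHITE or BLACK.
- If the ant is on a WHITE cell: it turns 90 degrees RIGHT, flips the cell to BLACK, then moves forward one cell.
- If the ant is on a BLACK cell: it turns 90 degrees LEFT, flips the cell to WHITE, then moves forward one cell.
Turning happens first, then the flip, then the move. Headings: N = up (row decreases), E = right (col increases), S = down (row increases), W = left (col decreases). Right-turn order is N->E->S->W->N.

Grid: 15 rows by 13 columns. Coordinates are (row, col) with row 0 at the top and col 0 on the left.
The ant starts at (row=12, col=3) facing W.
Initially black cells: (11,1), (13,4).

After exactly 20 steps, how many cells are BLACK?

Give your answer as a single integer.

Step 1: on WHITE (12,3): turn R to N, flip to black, move to (11,3). |black|=3
Step 2: on WHITE (11,3): turn R to E, flip to black, move to (11,4). |black|=4
Step 3: on WHITE (11,4): turn R to S, flip to black, move to (12,4). |black|=5
Step 4: on WHITE (12,4): turn R to W, flip to black, move to (12,3). |black|=6
Step 5: on BLACK (12,3): turn L to S, flip to white, move to (13,3). |black|=5
Step 6: on WHITE (13,3): turn R to W, flip to black, move to (13,2). |black|=6
Step 7: on WHITE (13,2): turn R to N, flip to black, move to (12,2). |black|=7
Step 8: on WHITE (12,2): turn R to E, flip to black, move to (12,3). |black|=8
Step 9: on WHITE (12,3): turn R to S, flip to black, move to (13,3). |black|=9
Step 10: on BLACK (13,3): turn L to E, flip to white, move to (13,4). |black|=8
Step 11: on BLACK (13,4): turn L to N, flip to white, move to (12,4). |black|=7
Step 12: on BLACK (12,4): turn L to W, flip to white, move to (12,3). |black|=6
Step 13: on BLACK (12,3): turn L to S, flip to white, move to (13,3). |black|=5
Step 14: on WHITE (13,3): turn R to W, flip to black, move to (13,2). |black|=6
Step 15: on BLACK (13,2): turn L to S, flip to white, move to (14,2). |black|=5
Step 16: on WHITE (14,2): turn R to W, flip to black, move to (14,1). |black|=6
Step 17: on WHITE (14,1): turn R to N, flip to black, move to (13,1). |black|=7
Step 18: on WHITE (13,1): turn R to E, flip to black, move to (13,2). |black|=8
Step 19: on WHITE (13,2): turn R to S, flip to black, move to (14,2). |black|=9
Step 20: on BLACK (14,2): turn L to E, flip to white, move to (14,3). |black|=8

Answer: 8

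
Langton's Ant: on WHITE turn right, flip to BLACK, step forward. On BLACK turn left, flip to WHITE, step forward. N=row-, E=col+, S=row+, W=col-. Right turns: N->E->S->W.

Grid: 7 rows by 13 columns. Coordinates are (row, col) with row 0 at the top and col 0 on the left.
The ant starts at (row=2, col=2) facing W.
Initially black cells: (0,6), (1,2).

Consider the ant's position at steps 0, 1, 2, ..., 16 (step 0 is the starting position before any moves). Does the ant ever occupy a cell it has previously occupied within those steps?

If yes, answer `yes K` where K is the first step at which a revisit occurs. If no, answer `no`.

Step 1: on WHITE (2,2): turn R to N, flip to black, move to (1,2). |black|=3 — new cell
Step 2: on BLACK (1,2): turn L to W, flip to white, move to (1,1). |black|=2 — new cell
Step 3: on WHITE (1,1): turn R to N, flip to black, move to (0,1). |black|=3 — new cell
Step 4: on WHITE (0,1): turn R to E, flip to black, move to (0,2). |black|=4 — new cell
Step 5: on WHITE (0,2): turn R to S, flip to black, move to (1,2). |black|=5 — REVISIT

Answer: yes 5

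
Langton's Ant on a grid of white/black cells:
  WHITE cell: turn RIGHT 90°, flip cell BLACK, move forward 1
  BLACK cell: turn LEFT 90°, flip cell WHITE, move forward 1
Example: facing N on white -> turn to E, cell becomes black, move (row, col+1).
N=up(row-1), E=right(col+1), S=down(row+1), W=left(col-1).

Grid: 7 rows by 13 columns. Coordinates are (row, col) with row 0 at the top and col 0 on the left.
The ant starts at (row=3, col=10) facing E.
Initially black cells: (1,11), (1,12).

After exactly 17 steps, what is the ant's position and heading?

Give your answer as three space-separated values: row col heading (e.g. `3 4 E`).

Step 1: on WHITE (3,10): turn R to S, flip to black, move to (4,10). |black|=3
Step 2: on WHITE (4,10): turn R to W, flip to black, move to (4,9). |black|=4
Step 3: on WHITE (4,9): turn R to N, flip to black, move to (3,9). |black|=5
Step 4: on WHITE (3,9): turn R to E, flip to black, move to (3,10). |black|=6
Step 5: on BLACK (3,10): turn L to N, flip to white, move to (2,10). |black|=5
Step 6: on WHITE (2,10): turn R to E, flip to black, move to (2,11). |black|=6
Step 7: on WHITE (2,11): turn R to S, flip to black, move to (3,11). |black|=7
Step 8: on WHITE (3,11): turn R to W, flip to black, move to (3,10). |black|=8
Step 9: on WHITE (3,10): turn R to N, flip to black, move to (2,10). |black|=9
Step 10: on BLACK (2,10): turn L to W, flip to white, move to (2,9). |black|=8
Step 11: on WHITE (2,9): turn R to N, flip to black, move to (1,9). |black|=9
Step 12: on WHITE (1,9): turn R to E, flip to black, move to (1,10). |black|=10
Step 13: on WHITE (1,10): turn R to S, flip to black, move to (2,10). |black|=11
Step 14: on WHITE (2,10): turn R to W, flip to black, move to (2,9). |black|=12
Step 15: on BLACK (2,9): turn L to S, flip to white, move to (3,9). |black|=11
Step 16: on BLACK (3,9): turn L to E, flip to white, move to (3,10). |black|=10
Step 17: on BLACK (3,10): turn L to N, flip to white, move to (2,10). |black|=9

Answer: 2 10 N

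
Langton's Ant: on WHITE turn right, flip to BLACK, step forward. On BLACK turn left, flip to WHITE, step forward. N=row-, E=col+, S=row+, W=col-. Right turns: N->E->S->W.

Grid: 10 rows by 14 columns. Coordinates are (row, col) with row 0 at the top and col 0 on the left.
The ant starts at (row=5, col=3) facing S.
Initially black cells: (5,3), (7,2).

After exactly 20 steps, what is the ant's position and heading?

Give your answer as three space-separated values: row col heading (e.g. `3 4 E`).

Answer: 3 3 N

Derivation:
Step 1: on BLACK (5,3): turn L to E, flip to white, move to (5,4). |black|=1
Step 2: on WHITE (5,4): turn R to S, flip to black, move to (6,4). |black|=2
Step 3: on WHITE (6,4): turn R to W, flip to black, move to (6,3). |black|=3
Step 4: on WHITE (6,3): turn R to N, flip to black, move to (5,3). |black|=4
Step 5: on WHITE (5,3): turn R to E, flip to black, move to (5,4). |black|=5
Step 6: on BLACK (5,4): turn L to N, flip to white, move to (4,4). |black|=4
Step 7: on WHITE (4,4): turn R to E, flip to black, move to (4,5). |black|=5
Step 8: on WHITE (4,5): turn R to S, flip to black, move to (5,5). |black|=6
Step 9: on WHITE (5,5): turn R to W, flip to black, move to (5,4). |black|=7
Step 10: on WHITE (5,4): turn R to N, flip to black, move to (4,4). |black|=8
Step 11: on BLACK (4,4): turn L to W, flip to white, move to (4,3). |black|=7
Step 12: on WHITE (4,3): turn R to N, flip to black, move to (3,3). |black|=8
Step 13: on WHITE (3,3): turn R to E, flip to black, move to (3,4). |black|=9
Step 14: on WHITE (3,4): turn R to S, flip to black, move to (4,4). |black|=10
Step 15: on WHITE (4,4): turn R to W, flip to black, move to (4,3). |black|=11
Step 16: on BLACK (4,3): turn L to S, flip to white, move to (5,3). |black|=10
Step 17: on BLACK (5,3): turn L to E, flip to white, move to (5,4). |black|=9
Step 18: on BLACK (5,4): turn L to N, flip to white, move to (4,4). |black|=8
Step 19: on BLACK (4,4): turn L to W, flip to white, move to (4,3). |black|=7
Step 20: on WHITE (4,3): turn R to N, flip to black, move to (3,3). |black|=8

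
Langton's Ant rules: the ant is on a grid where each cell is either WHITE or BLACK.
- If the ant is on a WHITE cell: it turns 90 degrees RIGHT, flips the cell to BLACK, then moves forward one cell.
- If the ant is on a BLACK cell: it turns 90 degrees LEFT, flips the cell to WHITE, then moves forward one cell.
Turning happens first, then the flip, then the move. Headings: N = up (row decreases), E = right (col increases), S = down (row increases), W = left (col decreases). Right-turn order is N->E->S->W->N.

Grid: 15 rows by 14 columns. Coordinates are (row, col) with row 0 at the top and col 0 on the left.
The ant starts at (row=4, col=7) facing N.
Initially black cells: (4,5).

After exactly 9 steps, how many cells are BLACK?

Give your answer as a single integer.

Answer: 8

Derivation:
Step 1: on WHITE (4,7): turn R to E, flip to black, move to (4,8). |black|=2
Step 2: on WHITE (4,8): turn R to S, flip to black, move to (5,8). |black|=3
Step 3: on WHITE (5,8): turn R to W, flip to black, move to (5,7). |black|=4
Step 4: on WHITE (5,7): turn R to N, flip to black, move to (4,7). |black|=5
Step 5: on BLACK (4,7): turn L to W, flip to white, move to (4,6). |black|=4
Step 6: on WHITE (4,6): turn R to N, flip to black, move to (3,6). |black|=5
Step 7: on WHITE (3,6): turn R to E, flip to black, move to (3,7). |black|=6
Step 8: on WHITE (3,7): turn R to S, flip to black, move to (4,7). |black|=7
Step 9: on WHITE (4,7): turn R to W, flip to black, move to (4,6). |black|=8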